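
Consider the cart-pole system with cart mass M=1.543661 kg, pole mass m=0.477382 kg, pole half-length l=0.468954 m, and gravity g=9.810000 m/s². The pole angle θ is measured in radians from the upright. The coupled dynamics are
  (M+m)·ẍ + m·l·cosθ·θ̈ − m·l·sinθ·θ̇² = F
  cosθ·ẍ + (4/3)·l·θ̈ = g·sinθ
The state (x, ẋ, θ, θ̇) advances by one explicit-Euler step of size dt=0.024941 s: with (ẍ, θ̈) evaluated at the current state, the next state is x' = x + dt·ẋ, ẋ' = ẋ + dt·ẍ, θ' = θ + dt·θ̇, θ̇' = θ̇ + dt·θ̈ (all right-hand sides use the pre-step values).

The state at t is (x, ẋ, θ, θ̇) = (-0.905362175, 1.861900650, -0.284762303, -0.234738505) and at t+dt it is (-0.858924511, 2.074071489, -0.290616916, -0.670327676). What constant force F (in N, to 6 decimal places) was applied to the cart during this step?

F = 13.443907 N

ẍ = (ẋ'−ẋ)/dt = (2.074071489−1.861900650)/0.024941 = 8.506910
θ̈ = (θ̇'−θ̇)/dt = (-0.670327676−-0.234738505)/0.024941 = -17.464784
sinθ=-0.280929, cosθ=0.959728
F = (M+m)·ẍ + m·l·cosθ·θ̈ − m·l·sinθ·θ̇² = 17.192831 + -3.752389 − -0.003465 = 13.443907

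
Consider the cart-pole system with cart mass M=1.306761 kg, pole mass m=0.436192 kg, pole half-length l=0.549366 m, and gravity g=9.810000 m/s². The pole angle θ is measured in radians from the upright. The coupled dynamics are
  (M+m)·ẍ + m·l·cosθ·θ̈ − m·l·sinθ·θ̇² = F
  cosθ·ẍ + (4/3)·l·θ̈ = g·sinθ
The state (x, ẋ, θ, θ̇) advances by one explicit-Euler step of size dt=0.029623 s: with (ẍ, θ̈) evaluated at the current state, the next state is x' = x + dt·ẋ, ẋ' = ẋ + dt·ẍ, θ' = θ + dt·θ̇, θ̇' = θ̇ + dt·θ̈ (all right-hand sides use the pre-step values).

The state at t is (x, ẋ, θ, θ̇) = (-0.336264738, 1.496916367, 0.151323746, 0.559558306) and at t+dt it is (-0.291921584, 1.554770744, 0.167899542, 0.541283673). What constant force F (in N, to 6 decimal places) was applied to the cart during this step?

F = 3.246576 N

ẍ = (ẋ'−ẋ)/dt = (1.554770744−1.496916367)/0.029623 = 1.953022
θ̈ = (θ̇'−θ̇)/dt = (0.541283673−0.559558306)/0.029623 = -0.616907
sinθ=0.150747, cosθ=0.988572
F = (M+m)·ẍ + m·l·cosθ·θ̈ − m·l·sinθ·θ̇² = 3.404026 + -0.146139 − 0.011310 = 3.246576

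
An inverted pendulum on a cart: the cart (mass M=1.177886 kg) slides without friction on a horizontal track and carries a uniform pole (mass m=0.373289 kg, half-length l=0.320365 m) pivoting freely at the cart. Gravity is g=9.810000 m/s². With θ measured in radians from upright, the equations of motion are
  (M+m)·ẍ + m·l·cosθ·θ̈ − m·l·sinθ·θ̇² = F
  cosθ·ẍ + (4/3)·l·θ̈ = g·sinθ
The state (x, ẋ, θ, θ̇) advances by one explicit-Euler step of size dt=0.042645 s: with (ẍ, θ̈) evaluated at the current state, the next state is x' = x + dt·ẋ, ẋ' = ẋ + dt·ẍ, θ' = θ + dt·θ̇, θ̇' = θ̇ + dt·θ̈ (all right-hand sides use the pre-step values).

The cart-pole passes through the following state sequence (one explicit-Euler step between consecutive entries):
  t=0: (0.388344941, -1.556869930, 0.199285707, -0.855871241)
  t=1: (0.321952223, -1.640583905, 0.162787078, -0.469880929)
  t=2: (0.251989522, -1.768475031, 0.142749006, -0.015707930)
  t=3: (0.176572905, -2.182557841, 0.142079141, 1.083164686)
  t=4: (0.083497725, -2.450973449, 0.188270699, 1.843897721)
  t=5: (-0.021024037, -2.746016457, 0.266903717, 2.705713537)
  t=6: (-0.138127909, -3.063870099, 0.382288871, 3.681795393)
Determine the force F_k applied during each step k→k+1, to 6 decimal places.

step 0→1:
  ẍ = (ẋ'−ẋ)/dt = (-1.640583905−-1.556869930)/0.042645 = -1.963043
  θ̈ = (θ̇'−θ̇)/dt = (-0.469880929−-0.855871241)/0.042645 = 9.051244
  sinθ=0.197969, cosθ=0.980208
  F = (M+m)·ẍ + m·l·cosθ·θ̈ − m·l·sinθ·θ̇² = -3.045023 + 1.061004 − 0.017342 = -2.001362
step 1→2:
  ẍ = (ẋ'−ẋ)/dt = (-1.768475031−-1.640583905)/0.042645 = -2.998971
  θ̈ = (θ̇'−θ̇)/dt = (-0.015707930−-0.469880929)/0.042645 = 10.650088
  sinθ=0.162069, cosθ=0.986779
  F = (M+m)·ẍ + m·l·cosθ·θ̈ − m·l·sinθ·θ̇² = -4.651929 + 1.256792 − 0.004279 = -3.399416
step 2→3:
  ẍ = (ẋ'−ẋ)/dt = (-2.182557841−-1.768475031)/0.042645 = -9.709997
  θ̈ = (θ̇'−θ̇)/dt = (1.083164686−-0.015707930)/0.042645 = 25.767912
  sinθ=0.142265, cosθ=0.989829
  F = (M+m)·ẍ + m·l·cosθ·θ̈ − m·l·sinθ·θ̇² = -15.061904 + 3.050208 − 0.000004 = -12.011700
step 3→4:
  ẍ = (ẋ'−ẋ)/dt = (-2.450973449−-2.182557841)/0.042645 = -6.294187
  θ̈ = (θ̇'−θ̇)/dt = (1.843897721−1.083164686)/0.042645 = 17.838739
  sinθ=0.141602, cosθ=0.989924
  F = (M+m)·ẍ + m·l·cosθ·θ̈ − m·l·sinθ·θ̇² = -9.763386 + 2.111816 − 0.019868 = -7.671437
step 4→5:
  ẍ = (ẋ'−ẋ)/dt = (-2.746016457−-2.450973449)/0.042645 = -6.918584
  θ̈ = (θ̇'−θ̇)/dt = (2.705713537−1.843897721)/0.042645 = 20.209071
  sinθ=0.187160, cosθ=0.982329
  F = (M+m)·ẍ + m·l·cosθ·θ̈ − m·l·sinθ·θ̇² = -10.731934 + 2.374071 − 0.076099 = -8.433962
step 5→6:
  ẍ = (ẋ'−ẋ)/dt = (-3.063870099−-2.746016457)/0.042645 = -7.453480
  θ̈ = (θ̇'−θ̇)/dt = (3.681795393−2.705713537)/0.042645 = 22.888542
  sinθ=0.263746, cosθ=0.964592
  F = (M+m)·ẍ + m·l·cosθ·θ̈ − m·l·sinθ·θ̇² = -11.561651 + 2.640293 − 0.230908 = -9.152267

F_0 = -2.001362 N
F_1 = -3.399416 N
F_2 = -12.011700 N
F_3 = -7.671437 N
F_4 = -8.433962 N
F_5 = -9.152267 N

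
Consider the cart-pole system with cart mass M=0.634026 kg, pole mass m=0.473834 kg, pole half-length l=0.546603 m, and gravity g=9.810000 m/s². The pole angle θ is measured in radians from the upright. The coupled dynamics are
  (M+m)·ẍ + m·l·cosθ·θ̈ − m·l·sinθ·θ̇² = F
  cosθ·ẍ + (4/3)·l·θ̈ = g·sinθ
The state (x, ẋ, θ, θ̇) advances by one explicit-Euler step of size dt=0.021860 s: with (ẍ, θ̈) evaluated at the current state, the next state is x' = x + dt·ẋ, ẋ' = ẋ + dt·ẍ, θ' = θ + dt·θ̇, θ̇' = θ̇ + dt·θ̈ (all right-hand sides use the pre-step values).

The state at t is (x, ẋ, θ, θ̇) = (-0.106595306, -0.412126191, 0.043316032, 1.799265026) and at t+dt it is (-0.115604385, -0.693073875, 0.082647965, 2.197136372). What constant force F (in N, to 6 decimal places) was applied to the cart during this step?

F = -9.565084 N

ẍ = (ẋ'−ẋ)/dt = (-0.693073875−-0.412126191)/0.021860 = -12.852136
θ̈ = (θ̇'−θ̇)/dt = (2.197136372−1.799265026)/0.021860 = 18.200885
sinθ=0.043302, cosθ=0.999062
F = (M+m)·ẍ + m·l·cosθ·θ̈ − m·l·sinθ·θ̇² = -14.238367 + 4.709591 − 0.036308 = -9.565084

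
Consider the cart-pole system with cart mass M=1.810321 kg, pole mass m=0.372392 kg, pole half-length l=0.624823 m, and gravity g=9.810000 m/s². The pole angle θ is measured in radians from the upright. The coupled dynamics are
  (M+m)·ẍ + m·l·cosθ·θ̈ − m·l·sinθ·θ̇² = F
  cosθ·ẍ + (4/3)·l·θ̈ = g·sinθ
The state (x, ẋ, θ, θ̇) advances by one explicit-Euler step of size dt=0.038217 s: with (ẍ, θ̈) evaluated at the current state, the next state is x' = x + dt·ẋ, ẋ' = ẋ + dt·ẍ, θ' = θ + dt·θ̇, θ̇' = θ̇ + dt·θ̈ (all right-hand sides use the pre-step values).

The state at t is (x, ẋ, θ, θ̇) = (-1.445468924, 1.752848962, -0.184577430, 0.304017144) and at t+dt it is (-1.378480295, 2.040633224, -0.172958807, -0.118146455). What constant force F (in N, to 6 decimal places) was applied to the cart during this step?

ẍ = (ẋ'−ẋ)/dt = (2.040633224−1.752848962)/0.038217 = 7.530268
θ̈ = (θ̇'−θ̇)/dt = (-0.118146455−0.304017144)/0.038217 = -11.046487
sinθ=-0.183531, cosθ=0.983014
F = (M+m)·ẍ + m·l·cosθ·θ̈ − m·l·sinθ·θ̇² = 16.436414 + -2.526627 − -0.003947 = 13.913734

F = 13.913734 N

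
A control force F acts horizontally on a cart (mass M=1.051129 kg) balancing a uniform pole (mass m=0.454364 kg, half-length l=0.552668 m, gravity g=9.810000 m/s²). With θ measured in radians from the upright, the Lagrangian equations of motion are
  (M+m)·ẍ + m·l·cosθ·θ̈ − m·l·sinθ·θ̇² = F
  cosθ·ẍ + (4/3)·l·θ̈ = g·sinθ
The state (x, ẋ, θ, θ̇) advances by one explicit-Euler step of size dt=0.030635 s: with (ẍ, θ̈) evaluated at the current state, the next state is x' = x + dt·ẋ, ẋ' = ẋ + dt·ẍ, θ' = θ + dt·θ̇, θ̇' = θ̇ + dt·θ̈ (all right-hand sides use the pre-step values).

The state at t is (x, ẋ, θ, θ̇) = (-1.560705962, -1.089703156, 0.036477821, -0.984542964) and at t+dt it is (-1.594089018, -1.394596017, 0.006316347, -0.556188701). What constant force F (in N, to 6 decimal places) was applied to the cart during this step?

ẍ = (ẋ'−ẋ)/dt = (-1.394596017−-1.089703156)/0.030635 = -9.952435
θ̈ = (θ̇'−θ̇)/dt = (-0.556188701−-0.984542964)/0.030635 = 13.982512
sinθ=0.036470, cosθ=0.999335
F = (M+m)·ẍ + m·l·cosθ·θ̈ − m·l·sinθ·θ̇² = -14.983322 + 3.508847 − 0.008877 = -11.483352

F = -11.483352 N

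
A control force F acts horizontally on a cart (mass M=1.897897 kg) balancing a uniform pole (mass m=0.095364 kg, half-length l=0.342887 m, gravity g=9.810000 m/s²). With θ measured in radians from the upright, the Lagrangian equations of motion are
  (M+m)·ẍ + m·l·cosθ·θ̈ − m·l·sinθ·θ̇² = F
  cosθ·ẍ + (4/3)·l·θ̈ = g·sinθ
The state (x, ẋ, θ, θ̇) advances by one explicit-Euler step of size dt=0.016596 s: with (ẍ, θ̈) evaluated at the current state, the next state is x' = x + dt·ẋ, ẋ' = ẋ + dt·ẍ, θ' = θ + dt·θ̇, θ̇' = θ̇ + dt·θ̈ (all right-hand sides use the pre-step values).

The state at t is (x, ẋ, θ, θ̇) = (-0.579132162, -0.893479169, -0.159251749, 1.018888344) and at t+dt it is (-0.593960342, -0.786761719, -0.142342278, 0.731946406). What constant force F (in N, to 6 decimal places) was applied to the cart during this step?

ẍ = (ẋ'−ẋ)/dt = (-0.786761719−-0.893479169)/0.016596 = 6.430312
θ̈ = (θ̇'−θ̇)/dt = (0.731946406−1.018888344)/0.016596 = -17.289825
sinθ=-0.158579, cosθ=0.987346
F = (M+m)·ẍ + m·l·cosθ·θ̈ − m·l·sinθ·θ̇² = 12.817289 + -0.558207 − -0.005383 = 12.264465

F = 12.264465 N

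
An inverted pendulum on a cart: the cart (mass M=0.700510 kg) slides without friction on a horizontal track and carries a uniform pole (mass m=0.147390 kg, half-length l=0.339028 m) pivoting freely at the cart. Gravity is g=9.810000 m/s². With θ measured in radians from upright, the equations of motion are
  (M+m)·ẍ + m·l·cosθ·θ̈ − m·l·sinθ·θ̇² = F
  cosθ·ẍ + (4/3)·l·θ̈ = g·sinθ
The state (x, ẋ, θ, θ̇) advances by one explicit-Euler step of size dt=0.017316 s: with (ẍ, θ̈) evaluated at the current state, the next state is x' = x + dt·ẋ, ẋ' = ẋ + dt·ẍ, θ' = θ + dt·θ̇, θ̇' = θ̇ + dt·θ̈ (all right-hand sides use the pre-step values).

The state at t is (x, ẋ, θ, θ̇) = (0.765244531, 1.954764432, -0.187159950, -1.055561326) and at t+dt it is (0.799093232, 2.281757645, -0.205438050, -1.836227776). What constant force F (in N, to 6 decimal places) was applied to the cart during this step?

ẍ = (ẋ'−ẋ)/dt = (2.281757645−1.954764432)/0.017316 = 18.883877
θ̈ = (θ̇'−θ̇)/dt = (-1.836227776−-1.055561326)/0.017316 = -45.083533
sinθ=-0.186069, cosθ=0.982537
F = (M+m)·ẍ + m·l·cosθ·θ̈ − m·l·sinθ·θ̇² = 16.011639 + -2.213453 − -0.010360 = 13.808546

F = 13.808546 N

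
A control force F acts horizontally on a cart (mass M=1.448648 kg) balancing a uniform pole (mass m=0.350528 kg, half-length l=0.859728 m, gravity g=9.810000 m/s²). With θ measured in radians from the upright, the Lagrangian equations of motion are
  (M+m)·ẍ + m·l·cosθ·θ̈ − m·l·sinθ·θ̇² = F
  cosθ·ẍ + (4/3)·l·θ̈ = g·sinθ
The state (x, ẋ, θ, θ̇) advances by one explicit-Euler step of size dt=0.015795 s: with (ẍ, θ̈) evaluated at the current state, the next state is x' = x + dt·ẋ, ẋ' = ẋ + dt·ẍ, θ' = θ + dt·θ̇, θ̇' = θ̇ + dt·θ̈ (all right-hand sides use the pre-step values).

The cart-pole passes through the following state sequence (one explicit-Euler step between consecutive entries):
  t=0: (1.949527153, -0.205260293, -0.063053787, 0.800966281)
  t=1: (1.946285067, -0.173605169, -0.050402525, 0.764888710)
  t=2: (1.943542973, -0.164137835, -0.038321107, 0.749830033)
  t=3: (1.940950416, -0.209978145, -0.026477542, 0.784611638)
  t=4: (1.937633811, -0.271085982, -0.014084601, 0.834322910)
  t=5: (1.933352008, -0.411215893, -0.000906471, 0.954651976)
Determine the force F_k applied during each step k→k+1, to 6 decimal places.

F_0 = 2.930983 N
F_1 = 0.800342 N
F_2 = -4.551960 N
F_3 = -6.007629 N
F_4 = -13.663380 N

step 0→1:
  ẍ = (ẋ'−ẋ)/dt = (-0.173605169−-0.205260293)/0.015795 = 2.004123
  θ̈ = (θ̇'−θ̇)/dt = (0.764888710−0.800966281)/0.015795 = -2.284113
  sinθ=-0.063012, cosθ=0.998013
  F = (M+m)·ẍ + m·l·cosθ·θ̈ − m·l·sinθ·θ̇² = 3.605770 + -0.686970 − -0.012182 = 2.930983
step 1→2:
  ẍ = (ẋ'−ẋ)/dt = (-0.164137835−-0.173605169)/0.015795 = 0.599388
  θ̈ = (θ̇'−θ̇)/dt = (0.749830033−0.764888710)/0.015795 = -0.953383
  sinθ=-0.050381, cosθ=0.998730
  F = (M+m)·ẍ + m·l·cosθ·θ̈ − m·l·sinθ·θ̇² = 1.078405 + -0.286945 − -0.008883 = 0.800342
step 2→3:
  ẍ = (ẋ'−ẋ)/dt = (-0.209978145−-0.164137835)/0.015795 = -2.902204
  θ̈ = (θ̇'−θ̇)/dt = (0.784611638−0.749830033)/0.015795 = 2.202064
  sinθ=-0.038312, cosθ=0.999266
  F = (M+m)·ẍ + m·l·cosθ·θ̈ − m·l·sinθ·θ̇² = -5.221576 + 0.663124 − -0.006491 = -4.551960
step 3→4:
  ẍ = (ẋ'−ẋ)/dt = (-0.271085982−-0.209978145)/0.015795 = -3.868809
  θ̈ = (θ̇'−θ̇)/dt = (0.834322910−0.784611638)/0.015795 = 3.147279
  sinθ=-0.026474, cosθ=0.999649
  F = (M+m)·ẍ + m·l·cosθ·θ̈ − m·l·sinθ·θ̇² = -6.960668 + 0.948128 − -0.004912 = -6.007629
step 4→5:
  ẍ = (ẋ'−ẋ)/dt = (-0.411215893−-0.271085982)/0.015795 = -8.871789
  θ̈ = (θ̇'−θ̇)/dt = (0.954651976−0.834322910)/0.015795 = 7.618174
  sinθ=-0.014084, cosθ=0.999901
  F = (M+m)·ẍ + m·l·cosθ·θ̈ − m·l·sinθ·θ̇² = -15.961910 + 2.295576 − -0.002954 = -13.663380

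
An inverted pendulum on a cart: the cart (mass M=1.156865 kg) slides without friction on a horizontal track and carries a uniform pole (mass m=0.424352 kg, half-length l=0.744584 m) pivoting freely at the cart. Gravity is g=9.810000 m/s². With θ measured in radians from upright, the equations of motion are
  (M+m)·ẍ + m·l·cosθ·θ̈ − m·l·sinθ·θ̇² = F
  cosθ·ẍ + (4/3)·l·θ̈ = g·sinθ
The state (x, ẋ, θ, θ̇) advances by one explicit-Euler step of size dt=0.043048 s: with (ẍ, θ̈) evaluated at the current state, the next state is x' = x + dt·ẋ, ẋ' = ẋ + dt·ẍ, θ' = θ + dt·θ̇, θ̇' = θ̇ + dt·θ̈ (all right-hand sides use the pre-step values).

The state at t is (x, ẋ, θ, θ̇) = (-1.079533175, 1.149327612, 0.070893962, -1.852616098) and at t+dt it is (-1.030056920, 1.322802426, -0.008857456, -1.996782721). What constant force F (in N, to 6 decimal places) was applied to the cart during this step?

F = 5.239668 N

ẍ = (ẋ'−ẋ)/dt = (1.322802426−1.149327612)/0.043048 = 4.029800
θ̈ = (θ̇'−θ̇)/dt = (-1.996782721−-1.852616098)/0.043048 = -3.348974
sinθ=0.070835, cosθ=0.997488
F = (M+m)·ẍ + m·l·cosθ·θ̈ − m·l·sinθ·θ̇² = 6.371988 + -1.055503 − 0.076817 = 5.239668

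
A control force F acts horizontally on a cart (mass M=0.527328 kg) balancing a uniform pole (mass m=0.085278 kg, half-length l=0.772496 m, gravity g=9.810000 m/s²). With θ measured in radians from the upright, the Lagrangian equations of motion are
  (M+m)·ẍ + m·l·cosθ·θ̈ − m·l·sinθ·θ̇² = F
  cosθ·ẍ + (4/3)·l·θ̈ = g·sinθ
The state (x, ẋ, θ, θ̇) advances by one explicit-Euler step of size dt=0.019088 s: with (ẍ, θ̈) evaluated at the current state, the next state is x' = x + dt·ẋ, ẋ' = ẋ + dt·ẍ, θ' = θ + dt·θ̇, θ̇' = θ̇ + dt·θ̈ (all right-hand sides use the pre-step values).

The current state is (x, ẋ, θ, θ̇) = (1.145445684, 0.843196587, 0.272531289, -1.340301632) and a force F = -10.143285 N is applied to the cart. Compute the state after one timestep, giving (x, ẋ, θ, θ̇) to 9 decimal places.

sinθ=0.269170162, cosθ=0.963092635
temp = (F + m·l·θ̇²·sinθ)/(M+m) = (-10.143285 + 0.031854094)/0.612606 = -16.505602143
θ̈ = (g·sinθ − cosθ·temp)/(l·(4/3 − m·cos²θ/(M+m))) = 19.926875585
ẍ = temp − m·l·θ̈·cosθ/(M+m) = -18.569362523
Euler: x'=1.145445684+0.019088·0.843196587=1.161540620, ẋ'=0.843196587+0.019088·-18.569362523=0.488744595
       θ'=0.272531289+0.019088·-1.340301632=0.246947611, θ̇'=-1.340301632+0.019088·19.926875585=-0.959937431

(1.161540620, 0.488744595, 0.246947611, -0.959937431)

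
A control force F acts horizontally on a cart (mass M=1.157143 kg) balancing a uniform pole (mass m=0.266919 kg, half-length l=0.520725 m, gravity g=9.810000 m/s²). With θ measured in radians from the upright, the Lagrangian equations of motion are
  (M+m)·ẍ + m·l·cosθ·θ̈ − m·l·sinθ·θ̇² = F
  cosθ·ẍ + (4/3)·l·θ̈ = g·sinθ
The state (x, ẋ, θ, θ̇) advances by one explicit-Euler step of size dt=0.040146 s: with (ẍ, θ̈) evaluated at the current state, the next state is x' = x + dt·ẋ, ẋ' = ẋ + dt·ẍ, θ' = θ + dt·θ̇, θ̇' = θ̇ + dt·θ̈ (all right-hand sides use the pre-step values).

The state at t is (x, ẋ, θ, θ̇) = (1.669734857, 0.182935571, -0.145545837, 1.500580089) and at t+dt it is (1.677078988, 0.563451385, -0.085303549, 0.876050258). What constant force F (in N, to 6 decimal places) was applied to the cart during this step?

ẍ = (ẋ'−ẋ)/dt = (0.563451385−0.182935571)/0.040146 = 9.478300
θ̈ = (θ̇'−θ̇)/dt = (0.876050258−1.500580089)/0.040146 = -15.556465
sinθ=-0.145033, cosθ=0.989427
F = (M+m)·ẍ + m·l·cosθ·θ̈ − m·l·sinθ·θ̇² = 13.497686 + -2.139353 − -0.045391 = 11.403724

F = 11.403724 N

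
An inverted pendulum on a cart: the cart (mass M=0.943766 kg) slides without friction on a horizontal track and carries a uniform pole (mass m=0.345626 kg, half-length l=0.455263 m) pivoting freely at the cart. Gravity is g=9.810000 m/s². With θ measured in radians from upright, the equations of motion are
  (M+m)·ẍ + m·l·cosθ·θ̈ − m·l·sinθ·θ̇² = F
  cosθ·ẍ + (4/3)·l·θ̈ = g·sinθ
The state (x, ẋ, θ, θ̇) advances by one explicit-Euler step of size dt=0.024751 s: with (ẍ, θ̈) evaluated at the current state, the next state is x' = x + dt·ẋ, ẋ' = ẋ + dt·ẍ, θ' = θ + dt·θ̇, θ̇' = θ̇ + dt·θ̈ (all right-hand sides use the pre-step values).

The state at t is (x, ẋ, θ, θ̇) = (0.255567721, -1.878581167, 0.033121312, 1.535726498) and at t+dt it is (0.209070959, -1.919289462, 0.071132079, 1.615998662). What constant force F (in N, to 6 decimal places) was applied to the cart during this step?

ẍ = (ẋ'−ẋ)/dt = (-1.919289462−-1.878581167)/0.024751 = -1.644713
θ̈ = (θ̇'−θ̇)/dt = (1.615998662−1.535726498)/0.024751 = 3.243189
sinθ=0.033115, cosθ=0.999452
F = (M+m)·ẍ + m·l·cosθ·θ̈ − m·l·sinθ·θ̇² = -2.120680 + 0.510038 − 0.012289 = -1.622931

F = -1.622931 N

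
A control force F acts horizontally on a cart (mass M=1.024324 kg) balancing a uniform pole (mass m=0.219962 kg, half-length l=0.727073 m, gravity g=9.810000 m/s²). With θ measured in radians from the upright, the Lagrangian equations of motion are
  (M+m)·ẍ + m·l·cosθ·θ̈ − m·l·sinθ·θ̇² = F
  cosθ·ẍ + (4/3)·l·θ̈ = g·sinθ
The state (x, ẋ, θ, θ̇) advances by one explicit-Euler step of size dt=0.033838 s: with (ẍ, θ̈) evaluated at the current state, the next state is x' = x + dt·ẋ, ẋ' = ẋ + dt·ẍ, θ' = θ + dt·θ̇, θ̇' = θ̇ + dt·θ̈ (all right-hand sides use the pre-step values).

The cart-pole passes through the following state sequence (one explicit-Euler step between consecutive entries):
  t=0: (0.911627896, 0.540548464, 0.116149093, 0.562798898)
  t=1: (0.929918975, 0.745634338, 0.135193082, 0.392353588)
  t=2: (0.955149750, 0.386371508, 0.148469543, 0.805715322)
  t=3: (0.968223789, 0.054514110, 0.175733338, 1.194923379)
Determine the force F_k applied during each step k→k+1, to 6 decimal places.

F_0 = 6.735370 N
F_1 = -11.278235 N
F_2 = -10.399094 N

step 0→1:
  ẍ = (ẋ'−ẋ)/dt = (0.745634338−0.540548464)/0.033838 = 6.060815
  θ̈ = (θ̇'−θ̇)/dt = (0.392353588−0.562798898)/0.033838 = -5.037098
  sinθ=0.115888, cosθ=0.993262
  F = (M+m)·ẍ + m·l·cosθ·θ̈ − m·l·sinθ·θ̇² = 7.541388 + -0.800147 − 0.005870 = 6.735370
step 1→2:
  ẍ = (ẋ'−ẋ)/dt = (0.386371508−0.745634338)/0.033838 = -10.617141
  θ̈ = (θ̇'−θ̇)/dt = (0.805715322−0.392353588)/0.033838 = 12.215903
  sinθ=0.134782, cosθ=0.990875
  F = (M+m)·ẍ + m·l·cosθ·θ̈ − m·l·sinθ·θ̇² = -13.210760 + 1.935844 − 0.003318 = -11.278235
step 2→3:
  ẍ = (ẋ'−ẋ)/dt = (0.054514110−0.386371508)/0.033838 = -9.807240
  θ̈ = (θ̇'−θ̇)/dt = (1.194923379−0.805715322)/0.033838 = 11.502100
  sinθ=0.147925, cosθ=0.988999
  F = (M+m)·ẍ + m·l·cosθ·θ̈ − m·l·sinθ·θ̇² = -12.203012 + 1.819276 − 0.015358 = -10.399094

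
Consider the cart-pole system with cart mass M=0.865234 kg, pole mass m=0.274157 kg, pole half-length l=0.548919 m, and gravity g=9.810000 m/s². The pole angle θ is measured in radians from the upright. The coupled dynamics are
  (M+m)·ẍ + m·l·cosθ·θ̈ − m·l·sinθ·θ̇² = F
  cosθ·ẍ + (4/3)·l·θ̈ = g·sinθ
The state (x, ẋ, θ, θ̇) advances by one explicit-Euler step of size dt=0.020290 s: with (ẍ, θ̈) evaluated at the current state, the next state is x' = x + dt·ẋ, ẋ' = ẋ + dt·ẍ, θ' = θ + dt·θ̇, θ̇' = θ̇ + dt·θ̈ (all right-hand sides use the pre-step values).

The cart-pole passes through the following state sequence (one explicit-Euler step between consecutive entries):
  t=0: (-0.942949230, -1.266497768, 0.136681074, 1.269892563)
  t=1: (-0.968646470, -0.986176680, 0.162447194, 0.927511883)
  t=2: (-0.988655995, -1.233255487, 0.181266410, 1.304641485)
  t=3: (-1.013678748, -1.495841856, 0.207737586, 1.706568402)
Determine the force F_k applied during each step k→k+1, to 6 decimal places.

F_0 = 13.192709 N
F_1 = -11.135396 N
F_2 = -11.859561 N

step 0→1:
  ẍ = (ẋ'−ẋ)/dt = (-0.986176680−-1.266497768)/0.020290 = 13.815726
  θ̈ = (θ̇'−θ̇)/dt = (0.927511883−1.269892563)/0.020290 = -16.874356
  sinθ=0.136256, cosθ=0.990674
  F = (M+m)·ẍ + m·l·cosθ·θ̈ − m·l·sinθ·θ̇² = 15.741514 + -2.515738 − 0.033067 = 13.192709
step 1→2:
  ẍ = (ẋ'−ẋ)/dt = (-1.233255487−-0.986176680)/0.020290 = -12.177369
  θ̈ = (θ̇'−θ̇)/dt = (1.304641485−0.927511883)/0.020290 = 18.586969
  sinθ=0.161734, cosθ=0.986834
  F = (M+m)·ẍ + m·l·cosθ·θ̈ − m·l·sinθ·θ̇² = -13.874784 + 2.760327 − 0.020939 = -11.135396
step 2→3:
  ẍ = (ẋ'−ẋ)/dt = (-1.495841856−-1.233255487)/0.020290 = -12.941664
  θ̈ = (θ̇'−θ̇)/dt = (1.706568402−1.304641485)/0.020290 = 19.809114
  sinθ=0.180275, cosθ=0.983616
  F = (M+m)·ẍ + m·l·cosθ·θ̈ − m·l·sinθ·θ̇² = -14.745616 + 2.932232 − 0.046177 = -11.859561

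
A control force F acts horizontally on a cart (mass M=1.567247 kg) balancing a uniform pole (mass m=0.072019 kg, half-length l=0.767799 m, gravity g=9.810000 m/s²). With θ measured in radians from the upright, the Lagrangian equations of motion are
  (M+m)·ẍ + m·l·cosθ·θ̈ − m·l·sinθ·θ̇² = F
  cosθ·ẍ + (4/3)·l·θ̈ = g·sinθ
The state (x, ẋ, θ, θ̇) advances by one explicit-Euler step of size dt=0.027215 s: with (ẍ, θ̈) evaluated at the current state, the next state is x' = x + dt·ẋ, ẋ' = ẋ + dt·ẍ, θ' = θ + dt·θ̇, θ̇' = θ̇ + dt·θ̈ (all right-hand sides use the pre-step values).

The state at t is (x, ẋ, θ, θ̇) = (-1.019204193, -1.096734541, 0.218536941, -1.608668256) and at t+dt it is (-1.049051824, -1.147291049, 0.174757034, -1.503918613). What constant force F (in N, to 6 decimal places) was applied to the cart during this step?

F = -2.868469 N

ẍ = (ẋ'−ẋ)/dt = (-1.147291049−-1.096734541)/0.027215 = -1.857671
θ̈ = (θ̇'−θ̇)/dt = (-1.503918613−-1.608668256)/0.027215 = 3.848967
sinθ=0.216802, cosθ=0.976216
F = (M+m)·ẍ + m·l·cosθ·θ̈ − m·l·sinθ·θ̇² = -3.045216 + 0.207771 − 0.031023 = -2.868469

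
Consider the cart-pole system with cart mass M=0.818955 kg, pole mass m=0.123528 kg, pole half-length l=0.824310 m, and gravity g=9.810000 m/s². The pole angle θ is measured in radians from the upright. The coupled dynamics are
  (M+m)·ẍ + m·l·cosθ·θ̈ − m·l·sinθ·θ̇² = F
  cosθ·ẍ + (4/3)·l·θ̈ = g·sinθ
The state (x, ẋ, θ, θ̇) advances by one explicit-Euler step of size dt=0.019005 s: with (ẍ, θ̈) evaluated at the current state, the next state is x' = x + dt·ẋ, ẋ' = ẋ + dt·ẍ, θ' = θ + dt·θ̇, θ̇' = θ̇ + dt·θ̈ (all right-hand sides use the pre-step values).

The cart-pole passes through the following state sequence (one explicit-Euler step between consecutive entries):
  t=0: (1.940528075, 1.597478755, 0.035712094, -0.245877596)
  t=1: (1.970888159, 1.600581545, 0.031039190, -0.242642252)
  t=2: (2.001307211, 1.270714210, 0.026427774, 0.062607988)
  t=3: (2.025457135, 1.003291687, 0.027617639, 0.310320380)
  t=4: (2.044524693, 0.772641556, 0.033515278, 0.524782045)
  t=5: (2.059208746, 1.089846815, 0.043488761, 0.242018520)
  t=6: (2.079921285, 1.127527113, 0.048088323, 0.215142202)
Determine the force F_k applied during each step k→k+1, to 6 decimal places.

F_0 = 0.170975 N
F_1 = -14.724054 N
F_2 = -11.935111 N
F_3 = -10.289906 N
F_4 = 14.215542 N
F_5 = 1.724494 N

step 0→1:
  ẍ = (ẋ'−ẋ)/dt = (1.600581545−1.597478755)/0.019005 = 0.163262
  θ̈ = (θ̇'−θ̇)/dt = (-0.242642252−-0.245877596)/0.019005 = 0.170236
  sinθ=0.035705, cosθ=0.999362
  F = (M+m)·ẍ + m·l·cosθ·θ̈ − m·l·sinθ·θ̇² = 0.153871 + 0.017323 − 0.000220 = 0.170975
step 1→2:
  ẍ = (ẋ'−ẋ)/dt = (1.270714210−1.600581545)/0.019005 = -17.356871
  θ̈ = (θ̇'−θ̇)/dt = (0.062607988−-0.242642252)/0.019005 = 16.061575
  sinθ=0.031034, cosθ=0.999518
  F = (M+m)·ẍ + m·l·cosθ·θ̈ − m·l·sinθ·θ̇² = -16.358556 + 1.634688 − 0.000186 = -14.724054
step 2→3:
  ẍ = (ẋ'−ẋ)/dt = (1.003291687−1.270714210)/0.019005 = -14.071167
  θ̈ = (θ̇'−θ̇)/dt = (0.310320380−0.062607988)/0.019005 = 13.034064
  sinθ=0.026425, cosθ=0.999651
  F = (M+m)·ẍ + m·l·cosθ·θ̈ − m·l·sinθ·θ̇² = -13.261835 + 1.326735 − 0.000011 = -11.935111
step 3→4:
  ẍ = (ẋ'−ẋ)/dt = (0.772641556−1.003291687)/0.019005 = -12.136287
  θ̈ = (θ̇'−θ̇)/dt = (0.524782045−0.310320380)/0.019005 = 11.284486
  sinθ=0.027614, cosθ=0.999619
  F = (M+m)·ẍ + m·l·cosθ·θ̈ − m·l·sinθ·θ̇² = -11.438244 + 1.148609 − 0.000271 = -10.289906
step 4→5:
  ẍ = (ẋ'−ẋ)/dt = (1.089846815−0.772641556)/0.019005 = 16.690621
  θ̈ = (θ̇'−θ̇)/dt = (0.242018520−0.524782045)/0.019005 = -14.878375
  sinθ=0.033509, cosθ=0.999438
  F = (M+m)·ẍ + m·l·cosθ·θ̈ − m·l·sinθ·θ̇² = 15.730627 + -1.514145 − 0.000940 = 14.215542
step 5→6:
  ẍ = (ẋ'−ẋ)/dt = (1.127527113−1.089846815)/0.019005 = 1.982652
  θ̈ = (θ̇'−θ̇)/dt = (0.215142202−0.242018520)/0.019005 = -1.414171
  sinθ=0.043475, cosθ=0.999055
  F = (M+m)·ẍ + m·l·cosθ·θ̈ − m·l·sinθ·θ̇² = 1.868616 + -0.143862 − 0.000259 = 1.724494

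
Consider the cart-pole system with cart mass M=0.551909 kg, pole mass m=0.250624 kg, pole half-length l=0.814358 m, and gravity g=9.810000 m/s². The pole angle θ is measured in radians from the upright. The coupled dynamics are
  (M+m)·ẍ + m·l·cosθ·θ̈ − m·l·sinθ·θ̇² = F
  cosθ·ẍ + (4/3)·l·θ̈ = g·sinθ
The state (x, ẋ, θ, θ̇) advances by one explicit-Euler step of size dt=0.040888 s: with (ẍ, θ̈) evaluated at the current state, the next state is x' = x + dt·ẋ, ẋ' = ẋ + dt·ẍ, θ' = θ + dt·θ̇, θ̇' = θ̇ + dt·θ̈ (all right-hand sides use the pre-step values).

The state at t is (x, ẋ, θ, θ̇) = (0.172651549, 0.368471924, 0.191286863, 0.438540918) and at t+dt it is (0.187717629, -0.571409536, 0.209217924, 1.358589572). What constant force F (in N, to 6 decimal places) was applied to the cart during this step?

ẍ = (ẋ'−ẋ)/dt = (-0.571409536−0.368471924)/0.040888 = -22.986731
θ̈ = (θ̇'−θ̇)/dt = (1.358589572−0.438540918)/0.040888 = 22.501679
sinθ=0.190122, cosθ=0.981760
F = (M+m)·ẍ + m·l·cosθ·θ̈ − m·l·sinθ·θ̇² = -18.447610 + 4.508774 − 0.007463 = -13.946299

F = -13.946299 N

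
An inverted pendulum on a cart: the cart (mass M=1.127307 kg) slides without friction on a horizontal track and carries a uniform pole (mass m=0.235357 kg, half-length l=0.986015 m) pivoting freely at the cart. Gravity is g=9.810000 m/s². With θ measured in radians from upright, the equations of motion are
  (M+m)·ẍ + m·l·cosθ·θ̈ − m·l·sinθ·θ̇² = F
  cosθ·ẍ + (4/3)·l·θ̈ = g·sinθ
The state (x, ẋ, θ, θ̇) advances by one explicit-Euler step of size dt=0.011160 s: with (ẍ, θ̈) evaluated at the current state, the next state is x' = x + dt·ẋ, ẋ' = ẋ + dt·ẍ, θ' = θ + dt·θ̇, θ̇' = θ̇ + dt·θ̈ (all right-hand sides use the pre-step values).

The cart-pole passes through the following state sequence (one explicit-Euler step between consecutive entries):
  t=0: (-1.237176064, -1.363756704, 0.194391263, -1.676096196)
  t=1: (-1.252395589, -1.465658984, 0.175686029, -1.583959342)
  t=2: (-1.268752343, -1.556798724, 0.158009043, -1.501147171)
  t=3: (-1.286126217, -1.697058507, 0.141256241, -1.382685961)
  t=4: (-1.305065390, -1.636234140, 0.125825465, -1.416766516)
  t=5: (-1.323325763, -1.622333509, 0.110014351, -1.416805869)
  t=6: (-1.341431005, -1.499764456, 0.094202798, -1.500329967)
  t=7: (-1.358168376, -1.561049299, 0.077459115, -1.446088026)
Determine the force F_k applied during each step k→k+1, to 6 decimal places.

step 0→1:
  ẍ = (ẋ'−ẋ)/dt = (-1.465658984−-1.363756704)/0.011160 = -9.131029
  θ̈ = (θ̇'−θ̇)/dt = (-1.583959342−-1.676096196)/0.011160 = 8.255990
  sinθ=0.193169, cosθ=0.981165
  F = (M+m)·ẍ + m·l·cosθ·θ̈ − m·l·sinθ·θ̇² = -12.442524 + 1.879845 − 0.125935 = -10.688614
step 1→2:
  ẍ = (ẋ'−ẋ)/dt = (-1.556798724−-1.465658984)/0.011160 = -8.166643
  θ̈ = (θ̇'−θ̇)/dt = (-1.501147171−-1.583959342)/0.011160 = 7.420445
  sinθ=0.174784, cosθ=0.984607
  F = (M+m)·ẍ + m·l·cosθ·θ̈ − m·l·sinθ·θ̇² = -11.128391 + 1.695522 − 0.101765 = -9.534634
step 2→3:
  ẍ = (ẋ'−ẋ)/dt = (-1.697058507−-1.556798724)/0.011160 = -12.568081
  θ̈ = (θ̇'−θ̇)/dt = (-1.382685961−-1.501147171)/0.011160 = 10.614804
  sinθ=0.157352, cosθ=0.987543
  F = (M+m)·ẍ + m·l·cosθ·θ̈ − m·l·sinθ·θ̇² = -17.126071 + 2.432643 − 0.082287 = -14.775715
step 3→4:
  ẍ = (ẋ'−ẋ)/dt = (-1.636234140−-1.697058507)/0.011160 = 5.450212
  θ̈ = (θ̇'−θ̇)/dt = (-1.416766516−-1.382685961)/0.011160 = -3.053813
  sinθ=0.140787, cosθ=0.990040
  F = (M+m)·ẍ + m·l·cosθ·θ̈ − m·l·sinθ·θ̇² = 7.426808 + -0.701626 − 0.062463 = 6.662719
step 4→5:
  ẍ = (ẋ'−ẋ)/dt = (-1.622333509−-1.636234140)/0.011160 = 1.245576
  θ̈ = (θ̇'−θ̇)/dt = (-1.416805869−-1.416766516)/0.011160 = -0.003526
  sinθ=0.125494, cosθ=0.992094
  F = (M+m)·ẍ + m·l·cosθ·θ̈ − m·l·sinθ·θ̇² = 1.697302 + -0.000812 − 0.058456 = 1.638034
step 5→6:
  ẍ = (ẋ'−ẋ)/dt = (-1.499764456−-1.622333509)/0.011160 = 10.982890
  θ̈ = (θ̇'−θ̇)/dt = (-1.500329967−-1.416805869)/0.011160 = -7.484238
  sinθ=0.109793, cosθ=0.993955
  F = (M+m)·ẍ + m·l·cosθ·θ̈ − m·l·sinθ·θ̇² = 14.965989 + -1.726334 − 0.051145 = 13.188510
step 6→7:
  ẍ = (ẋ'−ẋ)/dt = (-1.561049299−-1.499764456)/0.011160 = -5.491473
  θ̈ = (θ̇'−θ̇)/dt = (-1.446088026−-1.500329967)/0.011160 = 4.860389
  sinθ=0.094064, cosθ=0.995566
  F = (M+m)·ẍ + m·l·cosθ·θ̈ − m·l·sinθ·θ̇² = -7.483033 + 1.122928 − 0.049137 = -6.409242

F_0 = -10.688614 N
F_1 = -9.534634 N
F_2 = -14.775715 N
F_3 = 6.662719 N
F_4 = 1.638034 N
F_5 = 13.188510 N
F_6 = -6.409242 N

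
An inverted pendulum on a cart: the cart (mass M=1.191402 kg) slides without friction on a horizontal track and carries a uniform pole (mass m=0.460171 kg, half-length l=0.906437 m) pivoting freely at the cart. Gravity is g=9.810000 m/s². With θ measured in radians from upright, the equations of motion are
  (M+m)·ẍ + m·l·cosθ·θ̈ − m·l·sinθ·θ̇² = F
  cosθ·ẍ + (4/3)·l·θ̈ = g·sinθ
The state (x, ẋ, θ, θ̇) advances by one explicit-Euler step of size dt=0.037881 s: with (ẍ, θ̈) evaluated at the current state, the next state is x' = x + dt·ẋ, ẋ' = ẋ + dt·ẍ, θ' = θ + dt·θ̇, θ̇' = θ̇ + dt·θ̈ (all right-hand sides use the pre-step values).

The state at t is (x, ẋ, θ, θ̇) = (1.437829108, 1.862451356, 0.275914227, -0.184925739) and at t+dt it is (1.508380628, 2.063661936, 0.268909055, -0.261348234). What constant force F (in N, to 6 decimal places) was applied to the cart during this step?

ẍ = (ẋ'−ẋ)/dt = (2.063661936−1.862451356)/0.037881 = 5.311649
θ̈ = (θ̇'−θ̇)/dt = (-0.261348234−-0.184925739)/0.037881 = -2.017436
sinθ=0.272427, cosθ=0.962177
F = (M+m)·ẍ + m·l·cosθ·θ̈ − m·l·sinθ·θ̇² = 8.772576 + -0.809676 − 0.003886 = 7.959014

F = 7.959014 N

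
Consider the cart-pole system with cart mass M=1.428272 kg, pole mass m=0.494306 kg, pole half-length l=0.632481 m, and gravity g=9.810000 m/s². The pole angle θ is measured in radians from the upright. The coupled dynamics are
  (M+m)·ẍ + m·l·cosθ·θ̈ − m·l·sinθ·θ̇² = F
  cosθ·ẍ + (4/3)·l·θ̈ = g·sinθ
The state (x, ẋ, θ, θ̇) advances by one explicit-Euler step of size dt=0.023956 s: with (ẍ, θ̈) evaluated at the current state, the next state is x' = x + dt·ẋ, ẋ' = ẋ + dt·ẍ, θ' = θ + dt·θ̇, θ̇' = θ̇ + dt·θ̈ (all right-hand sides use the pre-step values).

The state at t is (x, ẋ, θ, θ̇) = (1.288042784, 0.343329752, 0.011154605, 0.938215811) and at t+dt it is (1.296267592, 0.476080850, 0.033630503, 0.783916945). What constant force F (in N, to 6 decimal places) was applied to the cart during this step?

F = 8.637249 N

ẍ = (ẋ'−ẋ)/dt = (0.476080850−0.343329752)/0.023956 = 5.541455
θ̈ = (θ̇'−θ̇)/dt = (0.783916945−0.938215811)/0.023956 = -6.440928
sinθ=0.011154, cosθ=0.999938
F = (M+m)·ẍ + m·l·cosθ·θ̈ − m·l·sinθ·θ̇² = 10.653880 + -2.013561 − 0.003070 = 8.637249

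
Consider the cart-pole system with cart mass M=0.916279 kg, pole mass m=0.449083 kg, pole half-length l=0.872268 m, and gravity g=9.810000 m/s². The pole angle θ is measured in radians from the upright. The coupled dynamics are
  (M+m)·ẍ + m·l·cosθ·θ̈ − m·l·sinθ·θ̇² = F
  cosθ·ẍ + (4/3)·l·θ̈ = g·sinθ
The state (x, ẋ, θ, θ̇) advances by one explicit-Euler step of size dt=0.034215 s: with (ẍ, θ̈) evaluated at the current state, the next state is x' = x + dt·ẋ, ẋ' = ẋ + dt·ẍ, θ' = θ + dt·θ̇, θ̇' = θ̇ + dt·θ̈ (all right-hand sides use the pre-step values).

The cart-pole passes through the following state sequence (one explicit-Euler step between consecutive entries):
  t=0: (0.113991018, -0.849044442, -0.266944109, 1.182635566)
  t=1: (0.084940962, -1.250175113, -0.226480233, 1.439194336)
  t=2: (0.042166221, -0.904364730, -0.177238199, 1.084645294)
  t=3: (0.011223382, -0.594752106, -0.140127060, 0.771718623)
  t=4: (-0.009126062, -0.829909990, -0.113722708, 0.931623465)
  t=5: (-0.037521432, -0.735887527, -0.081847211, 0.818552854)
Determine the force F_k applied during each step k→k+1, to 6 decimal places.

step 0→1:
  ẍ = (ẋ'−ẋ)/dt = (-1.250175113−-0.849044442)/0.034215 = -11.723825
  θ̈ = (θ̇'−θ̇)/dt = (1.439194336−1.182635566)/0.034215 = 7.498430
  sinθ=-0.263785, cosθ=0.964581
  F = (M+m)·ẍ + m·l·cosθ·θ̈ − m·l·sinθ·θ̇² = -16.007265 + 2.833256 − -0.144520 = -13.029489
step 1→2:
  ẍ = (ẋ'−ẋ)/dt = (-0.904364730−-1.250175113)/0.034215 = 10.106982
  θ̈ = (θ̇'−θ̇)/dt = (1.084645294−1.439194336)/0.034215 = -10.362386
  sinθ=-0.224549, cosθ=0.974463
  F = (M+m)·ẍ + m·l·cosθ·θ̈ − m·l·sinθ·θ̇² = 13.799689 + -3.955502 − -0.182191 = 10.026378
step 2→3:
  ẍ = (ẋ'−ẋ)/dt = (-0.594752106−-0.904364730)/0.034215 = 9.049032
  θ̈ = (θ̇'−θ̇)/dt = (0.771718623−1.084645294)/0.034215 = -9.145891
  sinθ=-0.176312, cosθ=0.984334
  F = (M+m)·ẍ + m·l·cosθ·θ̈ − m·l·sinθ·θ̇² = 12.355204 + -3.526511 − -0.081252 = 8.909945
step 3→4:
  ẍ = (ẋ'−ẋ)/dt = (-0.829909990−-0.594752106)/0.034215 = -6.872947
  θ̈ = (θ̇'−θ̇)/dt = (0.931623465−0.771718623)/0.034215 = 4.673530
  sinθ=-0.139669, cosθ=0.990198
  F = (M+m)·ẍ + m·l·cosθ·θ̈ − m·l·sinθ·θ̇² = -9.384061 + 1.812775 − -0.032583 = -7.538703
step 4→5:
  ẍ = (ẋ'−ẋ)/dt = (-0.735887527−-0.829909990)/0.034215 = 2.747990
  θ̈ = (θ̇'−θ̇)/dt = (0.818552854−0.931623465)/0.034215 = -3.304709
  sinθ=-0.113478, cosθ=0.993541
  F = (M+m)·ẍ + m·l·cosθ·θ̈ − m·l·sinθ·θ̇² = 3.752001 + -1.286161 − -0.038581 = 2.504420

F_0 = -13.029489 N
F_1 = 10.026378 N
F_2 = 8.909945 N
F_3 = -7.538703 N
F_4 = 2.504420 N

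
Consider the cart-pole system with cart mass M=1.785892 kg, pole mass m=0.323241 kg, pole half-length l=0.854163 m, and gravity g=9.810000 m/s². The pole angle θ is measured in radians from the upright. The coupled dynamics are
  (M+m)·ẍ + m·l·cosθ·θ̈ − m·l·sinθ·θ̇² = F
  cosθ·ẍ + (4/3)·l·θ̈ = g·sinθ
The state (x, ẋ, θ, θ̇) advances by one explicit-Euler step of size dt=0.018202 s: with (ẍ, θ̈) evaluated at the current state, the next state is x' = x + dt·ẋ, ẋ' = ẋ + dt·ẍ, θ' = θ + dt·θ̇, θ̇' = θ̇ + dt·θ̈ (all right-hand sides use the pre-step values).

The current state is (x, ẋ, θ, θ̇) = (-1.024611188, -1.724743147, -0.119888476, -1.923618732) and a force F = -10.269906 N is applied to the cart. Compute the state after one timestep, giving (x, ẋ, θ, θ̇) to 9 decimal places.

(-1.056004963, -1.823138859, -0.154902184, -1.856594180)

sinθ=-0.119601485, cosθ=0.992821980
temp = (F + m·l·θ̇²·sinθ)/(M+m) = (-10.269906 + -0.122191716)/2.109133 = -4.927189379
θ̈ = (g·sinθ − cosθ·temp)/(l·(4/3 − m·cos²θ/(M+m))) = 3.682263072
ẍ = temp − m·l·θ̈·cosθ/(M+m) = -5.405763737
Euler: x'=-1.024611188+0.018202·-1.724743147=-1.056004963, ẋ'=-1.724743147+0.018202·-5.405763737=-1.823138859
       θ'=-0.119888476+0.018202·-1.923618732=-0.154902184, θ̇'=-1.923618732+0.018202·3.682263072=-1.856594180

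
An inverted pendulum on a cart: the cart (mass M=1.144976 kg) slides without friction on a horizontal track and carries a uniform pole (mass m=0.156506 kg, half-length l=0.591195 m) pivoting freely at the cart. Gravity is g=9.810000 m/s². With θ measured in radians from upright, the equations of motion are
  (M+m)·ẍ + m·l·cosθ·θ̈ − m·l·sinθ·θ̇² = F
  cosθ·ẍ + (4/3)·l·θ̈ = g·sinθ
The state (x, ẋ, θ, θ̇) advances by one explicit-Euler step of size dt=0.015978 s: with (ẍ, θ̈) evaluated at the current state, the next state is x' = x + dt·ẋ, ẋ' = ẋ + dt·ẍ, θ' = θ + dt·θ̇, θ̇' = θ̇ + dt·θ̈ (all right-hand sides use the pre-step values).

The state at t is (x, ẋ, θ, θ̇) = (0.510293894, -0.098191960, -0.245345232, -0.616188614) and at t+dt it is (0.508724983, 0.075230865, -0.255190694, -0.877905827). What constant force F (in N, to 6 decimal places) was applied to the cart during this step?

F = 12.664455 N

ẍ = (ẋ'−ẋ)/dt = (0.075230865−-0.098191960)/0.015978 = 10.853851
θ̈ = (θ̇'−θ̇)/dt = (-0.877905827−-0.616188614)/0.015978 = -16.379848
sinθ=-0.242891, cosθ=0.970054
F = (M+m)·ẍ + m·l·cosθ·θ̈ − m·l·sinθ·θ̇² = 14.126091 + -1.470169 − -0.008533 = 12.664455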